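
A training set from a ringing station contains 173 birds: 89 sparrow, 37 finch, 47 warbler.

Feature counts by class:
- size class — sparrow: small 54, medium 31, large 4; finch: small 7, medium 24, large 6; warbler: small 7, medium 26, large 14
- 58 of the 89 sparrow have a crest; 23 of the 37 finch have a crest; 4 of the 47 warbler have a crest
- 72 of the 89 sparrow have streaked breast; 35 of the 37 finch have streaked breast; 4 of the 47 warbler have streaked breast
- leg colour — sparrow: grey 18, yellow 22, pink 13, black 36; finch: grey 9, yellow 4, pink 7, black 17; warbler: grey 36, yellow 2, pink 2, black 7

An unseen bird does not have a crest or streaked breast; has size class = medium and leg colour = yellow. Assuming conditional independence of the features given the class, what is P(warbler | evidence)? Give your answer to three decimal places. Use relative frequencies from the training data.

0.622

sparrow: (89/173) × (31/89) × (31/89) × (17/89) × (22/89) ≈ 0.00294699
finch: (37/173) × (24/37) × (14/37) × (2/37) × (4/37) ≈ 0.000306745
warbler: (47/173) × (26/47) × (43/47) × (43/47) × (2/47) ≈ 0.00535304
P(warbler | x) = 0.00535304 / 0.008606775 ≈ 0.622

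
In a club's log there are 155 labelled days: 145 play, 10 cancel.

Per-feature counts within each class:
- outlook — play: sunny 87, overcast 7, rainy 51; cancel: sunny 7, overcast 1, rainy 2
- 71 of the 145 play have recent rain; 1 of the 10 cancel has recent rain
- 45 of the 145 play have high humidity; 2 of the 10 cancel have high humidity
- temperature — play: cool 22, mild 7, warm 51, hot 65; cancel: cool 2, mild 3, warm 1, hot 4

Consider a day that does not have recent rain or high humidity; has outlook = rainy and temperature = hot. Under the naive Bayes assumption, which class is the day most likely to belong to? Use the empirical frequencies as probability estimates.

play

play: (145/155) × (51/145) × (74/145) × (100/145) × (65/145) ≈ 0.0519134
cancel: (10/155) × (2/10) × (9/10) × (8/10) × (4/10) ≈ 0.00371613
Highest score → play.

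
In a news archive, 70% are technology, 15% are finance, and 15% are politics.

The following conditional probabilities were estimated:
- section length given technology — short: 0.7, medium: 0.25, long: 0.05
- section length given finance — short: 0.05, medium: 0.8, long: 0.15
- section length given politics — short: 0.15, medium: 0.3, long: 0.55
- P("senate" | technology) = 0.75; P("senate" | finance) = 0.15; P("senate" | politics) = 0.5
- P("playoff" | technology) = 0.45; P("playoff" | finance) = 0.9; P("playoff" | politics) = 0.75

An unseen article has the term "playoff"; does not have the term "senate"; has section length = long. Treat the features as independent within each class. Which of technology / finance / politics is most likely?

technology: 0.7 × 0.05 × (1−0.75) × 0.45 = 0.0039375
finance: 0.15 × 0.15 × (1−0.15) × 0.9 = 0.0172125
politics: 0.15 × 0.55 × (1−0.5) × 0.75 = 0.0309375
Highest score → politics.

politics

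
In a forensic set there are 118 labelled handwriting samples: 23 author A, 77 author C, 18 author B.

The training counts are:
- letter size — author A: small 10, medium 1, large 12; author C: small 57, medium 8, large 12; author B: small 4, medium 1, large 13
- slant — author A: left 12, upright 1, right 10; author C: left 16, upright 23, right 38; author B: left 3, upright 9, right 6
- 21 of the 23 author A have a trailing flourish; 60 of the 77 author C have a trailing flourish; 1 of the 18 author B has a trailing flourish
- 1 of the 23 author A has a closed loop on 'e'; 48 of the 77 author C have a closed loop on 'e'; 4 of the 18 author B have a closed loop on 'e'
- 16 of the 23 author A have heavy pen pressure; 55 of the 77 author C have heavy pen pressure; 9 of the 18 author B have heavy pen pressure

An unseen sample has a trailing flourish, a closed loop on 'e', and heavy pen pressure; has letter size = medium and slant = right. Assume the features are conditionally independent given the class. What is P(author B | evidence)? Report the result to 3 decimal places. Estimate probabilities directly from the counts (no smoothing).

0.001

author A: (23/118) × (1/23) × (10/23) × (21/23) × (1/23) × (16/23) ≈ 0.000101753
author C: (77/118) × (8/77) × (38/77) × (60/77) × (48/77) × (55/77) ≈ 0.0116087
author B: (18/118) × (1/18) × (6/18) × (1/18) × (4/18) × (9/18) ≈ 0.0000174374
P(author B | x) = 0.0000174374 / 0.0117278904 ≈ 0.001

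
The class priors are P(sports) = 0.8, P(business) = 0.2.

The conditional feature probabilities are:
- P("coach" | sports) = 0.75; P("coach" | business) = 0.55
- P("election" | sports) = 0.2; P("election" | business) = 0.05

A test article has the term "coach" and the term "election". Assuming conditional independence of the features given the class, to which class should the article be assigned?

sports

sports: 0.8 × 0.75 × 0.2 = 0.12
business: 0.2 × 0.55 × 0.05 = 0.0055
Highest score → sports.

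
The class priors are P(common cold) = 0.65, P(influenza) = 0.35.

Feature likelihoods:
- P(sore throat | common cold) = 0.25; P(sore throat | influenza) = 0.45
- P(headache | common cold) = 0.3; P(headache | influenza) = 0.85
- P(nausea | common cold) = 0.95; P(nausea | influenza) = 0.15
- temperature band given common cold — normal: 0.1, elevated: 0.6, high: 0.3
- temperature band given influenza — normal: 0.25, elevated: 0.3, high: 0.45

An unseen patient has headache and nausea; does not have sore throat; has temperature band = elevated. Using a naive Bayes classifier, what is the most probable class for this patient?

common cold: 0.65 × (1−0.25) × 0.3 × 0.95 × 0.6 = 0.0833625
influenza: 0.35 × (1−0.45) × 0.85 × 0.15 × 0.3 = 0.007363125
Highest score → common cold.

common cold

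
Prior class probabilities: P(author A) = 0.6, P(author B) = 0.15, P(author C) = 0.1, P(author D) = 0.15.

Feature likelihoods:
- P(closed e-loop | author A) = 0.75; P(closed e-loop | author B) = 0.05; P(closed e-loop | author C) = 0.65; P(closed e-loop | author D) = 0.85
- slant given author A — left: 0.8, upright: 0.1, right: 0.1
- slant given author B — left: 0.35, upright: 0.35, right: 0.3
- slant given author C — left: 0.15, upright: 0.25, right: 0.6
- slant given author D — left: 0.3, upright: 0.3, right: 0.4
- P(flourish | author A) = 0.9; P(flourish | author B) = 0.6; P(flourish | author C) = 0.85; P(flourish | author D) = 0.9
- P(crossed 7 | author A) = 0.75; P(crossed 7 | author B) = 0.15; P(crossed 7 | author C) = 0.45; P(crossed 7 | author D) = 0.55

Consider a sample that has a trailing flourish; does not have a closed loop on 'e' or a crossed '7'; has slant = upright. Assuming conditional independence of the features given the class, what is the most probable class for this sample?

author A: 0.6 × (1−0.75) × 0.1 × 0.9 × (1−0.75) = 0.003375
author B: 0.15 × (1−0.05) × 0.35 × 0.6 × (1−0.15) = 0.02543625
author C: 0.1 × (1−0.65) × 0.25 × 0.85 × (1−0.45) = 0.004090625
author D: 0.15 × (1−0.85) × 0.3 × 0.9 × (1−0.55) = 0.00273375
Highest score → author B.

author B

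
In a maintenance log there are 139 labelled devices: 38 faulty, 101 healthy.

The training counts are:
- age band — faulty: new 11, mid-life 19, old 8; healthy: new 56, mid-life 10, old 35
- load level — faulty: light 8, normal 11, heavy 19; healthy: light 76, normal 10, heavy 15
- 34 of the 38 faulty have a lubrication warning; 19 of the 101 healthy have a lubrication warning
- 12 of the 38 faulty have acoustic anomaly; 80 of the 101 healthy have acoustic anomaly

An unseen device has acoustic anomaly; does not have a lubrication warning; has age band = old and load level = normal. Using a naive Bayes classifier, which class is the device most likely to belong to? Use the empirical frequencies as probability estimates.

healthy

faulty: (38/139) × (8/38) × (11/38) × (4/38) × (12/38) ≈ 0.000553807
healthy: (101/139) × (35/101) × (10/101) × (82/101) × (80/101) ≈ 0.0160322
Highest score → healthy.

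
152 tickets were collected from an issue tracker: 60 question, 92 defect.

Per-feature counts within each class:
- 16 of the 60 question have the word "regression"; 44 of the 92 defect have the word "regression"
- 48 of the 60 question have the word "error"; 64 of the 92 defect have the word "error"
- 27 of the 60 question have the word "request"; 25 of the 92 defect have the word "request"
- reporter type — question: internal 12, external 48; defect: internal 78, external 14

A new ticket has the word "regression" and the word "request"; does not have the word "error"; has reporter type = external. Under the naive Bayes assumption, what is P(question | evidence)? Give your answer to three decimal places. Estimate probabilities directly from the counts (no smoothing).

question: (60/152) × (16/60) × (12/60) × (27/60) × (48/60) ≈ 0.00757895
defect: (92/152) × (44/92) × (28/92) × (25/92) × (14/92) ≈ 0.0036431
P(question | x) = 0.00757895 / 0.01122205 ≈ 0.675

0.675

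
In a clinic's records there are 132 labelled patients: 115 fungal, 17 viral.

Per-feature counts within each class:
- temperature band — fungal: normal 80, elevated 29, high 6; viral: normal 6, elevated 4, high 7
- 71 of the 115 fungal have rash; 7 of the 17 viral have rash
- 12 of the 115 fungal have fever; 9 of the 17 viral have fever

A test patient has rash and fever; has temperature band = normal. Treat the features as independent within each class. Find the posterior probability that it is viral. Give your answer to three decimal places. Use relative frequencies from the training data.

0.202

fungal: (115/132) × (80/115) × (71/115) × (12/115) ≈ 0.0390445
viral: (17/132) × (6/17) × (7/17) × (9/17) ≈ 0.00990878
P(viral | x) = 0.00990878 / 0.04895328 ≈ 0.202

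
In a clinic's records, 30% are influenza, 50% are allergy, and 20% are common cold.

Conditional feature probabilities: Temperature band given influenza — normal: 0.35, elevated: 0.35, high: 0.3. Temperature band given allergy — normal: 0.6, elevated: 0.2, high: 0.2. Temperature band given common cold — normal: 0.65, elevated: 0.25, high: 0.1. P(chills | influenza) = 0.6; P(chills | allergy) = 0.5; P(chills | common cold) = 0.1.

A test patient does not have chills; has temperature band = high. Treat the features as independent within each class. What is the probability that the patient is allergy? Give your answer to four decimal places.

influenza: 0.3 × 0.3 × (1−0.6) = 0.036
allergy: 0.5 × 0.2 × (1−0.5) = 0.05
common cold: 0.2 × 0.1 × (1−0.1) = 0.018
P(allergy | x) = 0.05 / 0.104 ≈ 0.4808

0.4808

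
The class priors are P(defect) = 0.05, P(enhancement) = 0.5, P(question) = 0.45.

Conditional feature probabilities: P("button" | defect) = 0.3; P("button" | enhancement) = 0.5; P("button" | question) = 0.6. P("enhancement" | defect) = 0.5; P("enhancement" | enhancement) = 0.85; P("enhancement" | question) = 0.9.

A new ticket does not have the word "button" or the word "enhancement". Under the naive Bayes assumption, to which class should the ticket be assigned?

defect: 0.05 × (1−0.3) × (1−0.5) = 0.0175
enhancement: 0.5 × (1−0.5) × (1−0.85) = 0.0375
question: 0.45 × (1−0.6) × (1−0.9) = 0.018
Highest score → enhancement.

enhancement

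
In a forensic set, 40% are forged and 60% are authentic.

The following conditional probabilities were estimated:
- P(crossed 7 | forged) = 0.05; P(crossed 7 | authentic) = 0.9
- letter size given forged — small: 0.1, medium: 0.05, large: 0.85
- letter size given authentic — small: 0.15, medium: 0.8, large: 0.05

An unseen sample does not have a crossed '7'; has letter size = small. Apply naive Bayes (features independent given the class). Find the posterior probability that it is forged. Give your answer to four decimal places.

forged: 0.4 × (1−0.05) × 0.1 = 0.038
authentic: 0.6 × (1−0.9) × 0.15 = 0.009
P(forged | x) = 0.038 / 0.047 ≈ 0.8085

0.8085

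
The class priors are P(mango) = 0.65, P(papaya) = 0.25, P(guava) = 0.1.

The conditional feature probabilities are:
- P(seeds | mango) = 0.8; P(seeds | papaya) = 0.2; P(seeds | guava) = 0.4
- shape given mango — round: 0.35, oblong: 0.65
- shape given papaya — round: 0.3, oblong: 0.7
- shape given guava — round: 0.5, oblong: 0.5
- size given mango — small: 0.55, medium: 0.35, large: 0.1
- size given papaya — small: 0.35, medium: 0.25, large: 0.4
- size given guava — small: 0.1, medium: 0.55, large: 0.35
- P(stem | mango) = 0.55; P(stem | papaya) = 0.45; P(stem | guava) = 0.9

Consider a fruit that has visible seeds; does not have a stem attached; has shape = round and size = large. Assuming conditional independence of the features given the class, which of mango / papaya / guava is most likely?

mango

mango: 0.65 × 0.8 × 0.35 × 0.1 × (1−0.55) = 0.00819
papaya: 0.25 × 0.2 × 0.3 × 0.4 × (1−0.45) = 0.0033
guava: 0.1 × 0.4 × 0.5 × 0.35 × (1−0.9) = 0.0007
Highest score → mango.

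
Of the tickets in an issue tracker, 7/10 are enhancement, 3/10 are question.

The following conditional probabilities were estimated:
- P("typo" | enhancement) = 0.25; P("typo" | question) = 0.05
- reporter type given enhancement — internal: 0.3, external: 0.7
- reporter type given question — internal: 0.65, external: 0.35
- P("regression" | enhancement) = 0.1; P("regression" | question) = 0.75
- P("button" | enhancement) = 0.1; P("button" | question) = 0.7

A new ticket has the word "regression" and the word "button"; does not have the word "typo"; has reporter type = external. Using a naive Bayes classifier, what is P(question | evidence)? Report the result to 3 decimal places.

enhancement: 0.7 × (1−0.25) × 0.7 × 0.1 × 0.1 = 0.003675
question: 0.3 × (1−0.05) × 0.35 × 0.75 × 0.7 = 0.05236875
P(question | x) = 0.05236875 / 0.05604375 ≈ 0.934

0.934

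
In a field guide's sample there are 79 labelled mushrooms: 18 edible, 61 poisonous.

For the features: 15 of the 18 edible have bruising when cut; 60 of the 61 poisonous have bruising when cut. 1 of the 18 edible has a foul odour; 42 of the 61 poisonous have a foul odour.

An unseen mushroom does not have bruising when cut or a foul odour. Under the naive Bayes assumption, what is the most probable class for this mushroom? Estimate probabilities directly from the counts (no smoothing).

edible: (18/79) × (3/18) × (17/18) ≈ 0.035865
poisonous: (61/79) × (1/61) × (19/61) ≈ 0.00394273
Highest score → edible.

edible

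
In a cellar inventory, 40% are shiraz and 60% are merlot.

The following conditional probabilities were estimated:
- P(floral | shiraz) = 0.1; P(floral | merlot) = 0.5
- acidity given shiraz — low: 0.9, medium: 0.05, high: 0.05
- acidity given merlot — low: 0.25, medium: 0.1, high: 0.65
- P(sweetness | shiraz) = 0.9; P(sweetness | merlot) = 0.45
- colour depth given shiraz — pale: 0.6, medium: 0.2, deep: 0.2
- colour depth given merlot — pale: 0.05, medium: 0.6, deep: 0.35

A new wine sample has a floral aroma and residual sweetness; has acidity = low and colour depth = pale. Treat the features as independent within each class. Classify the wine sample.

shiraz: 0.4 × 0.1 × 0.9 × 0.9 × 0.6 = 0.01944
merlot: 0.6 × 0.5 × 0.25 × 0.45 × 0.05 = 0.0016875
Highest score → shiraz.

shiraz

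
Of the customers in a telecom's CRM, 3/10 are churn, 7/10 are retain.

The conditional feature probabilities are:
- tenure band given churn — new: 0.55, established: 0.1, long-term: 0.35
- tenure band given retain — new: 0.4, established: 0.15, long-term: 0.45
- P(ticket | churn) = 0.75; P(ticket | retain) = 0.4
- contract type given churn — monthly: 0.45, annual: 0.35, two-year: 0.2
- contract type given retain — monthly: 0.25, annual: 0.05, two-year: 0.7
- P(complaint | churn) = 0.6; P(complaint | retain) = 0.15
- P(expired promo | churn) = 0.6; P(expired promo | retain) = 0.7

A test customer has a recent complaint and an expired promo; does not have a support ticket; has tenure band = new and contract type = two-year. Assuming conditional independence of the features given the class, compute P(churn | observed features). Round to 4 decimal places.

0.1939

churn: 0.3 × 0.55 × (1−0.75) × 0.2 × 0.6 × 0.6 = 0.00297
retain: 0.7 × 0.4 × (1−0.4) × 0.7 × 0.15 × 0.7 = 0.012348
P(churn | x) = 0.00297 / 0.015318 ≈ 0.1939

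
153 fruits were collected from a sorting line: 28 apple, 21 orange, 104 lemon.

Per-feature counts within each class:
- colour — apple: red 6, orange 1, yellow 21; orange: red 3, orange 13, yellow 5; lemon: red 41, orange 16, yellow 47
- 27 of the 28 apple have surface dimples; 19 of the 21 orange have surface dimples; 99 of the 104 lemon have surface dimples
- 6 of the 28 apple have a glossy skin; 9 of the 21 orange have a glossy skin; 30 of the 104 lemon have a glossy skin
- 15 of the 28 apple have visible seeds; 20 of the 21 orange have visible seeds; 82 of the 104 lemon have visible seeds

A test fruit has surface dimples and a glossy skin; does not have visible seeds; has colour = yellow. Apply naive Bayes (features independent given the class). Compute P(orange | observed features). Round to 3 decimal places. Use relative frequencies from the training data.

0.019

apple: (28/153) × (21/28) × (27/28) × (6/28) × (13/28) ≈ 0.0131678
orange: (21/153) × (5/21) × (19/21) × (9/21) × (1/21) ≈ 0.000603416
lemon: (104/153) × (47/104) × (99/104) × (30/104) × (22/104) ≈ 0.0178437
P(orange | x) = 0.000603416 / 0.031614916 ≈ 0.019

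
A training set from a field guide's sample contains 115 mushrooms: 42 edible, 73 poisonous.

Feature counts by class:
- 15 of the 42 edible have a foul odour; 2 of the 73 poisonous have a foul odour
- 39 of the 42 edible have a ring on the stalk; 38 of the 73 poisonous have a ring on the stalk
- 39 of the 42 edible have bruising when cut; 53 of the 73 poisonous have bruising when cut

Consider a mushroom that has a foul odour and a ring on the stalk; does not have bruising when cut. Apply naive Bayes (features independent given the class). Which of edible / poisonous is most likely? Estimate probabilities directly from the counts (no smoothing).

edible

edible: (42/115) × (15/42) × (39/42) × (3/42) ≈ 0.00865129
poisonous: (73/115) × (2/73) × (38/73) × (20/73) ≈ 0.00248028
Highest score → edible.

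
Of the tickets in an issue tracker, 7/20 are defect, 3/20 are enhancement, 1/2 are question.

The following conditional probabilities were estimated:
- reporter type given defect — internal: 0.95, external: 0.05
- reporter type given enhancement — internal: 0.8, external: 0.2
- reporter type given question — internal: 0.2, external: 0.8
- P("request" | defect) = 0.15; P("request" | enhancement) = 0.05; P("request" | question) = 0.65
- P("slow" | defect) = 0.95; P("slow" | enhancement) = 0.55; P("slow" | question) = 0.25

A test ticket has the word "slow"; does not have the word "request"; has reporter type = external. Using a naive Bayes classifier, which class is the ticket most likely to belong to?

defect: 0.35 × 0.05 × (1−0.15) × 0.95 = 0.01413125
enhancement: 0.15 × 0.2 × (1−0.05) × 0.55 = 0.015675
question: 0.5 × 0.8 × (1−0.65) × 0.25 = 0.035
Highest score → question.

question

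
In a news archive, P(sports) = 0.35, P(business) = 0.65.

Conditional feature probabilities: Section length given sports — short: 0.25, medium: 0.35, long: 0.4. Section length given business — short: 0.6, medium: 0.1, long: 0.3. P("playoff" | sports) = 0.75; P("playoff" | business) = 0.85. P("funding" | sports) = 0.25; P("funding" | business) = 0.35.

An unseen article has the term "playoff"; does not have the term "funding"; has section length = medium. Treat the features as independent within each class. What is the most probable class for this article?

sports

sports: 0.35 × 0.35 × 0.75 × (1−0.25) = 0.06890625
business: 0.65 × 0.1 × 0.85 × (1−0.35) = 0.0359125
Highest score → sports.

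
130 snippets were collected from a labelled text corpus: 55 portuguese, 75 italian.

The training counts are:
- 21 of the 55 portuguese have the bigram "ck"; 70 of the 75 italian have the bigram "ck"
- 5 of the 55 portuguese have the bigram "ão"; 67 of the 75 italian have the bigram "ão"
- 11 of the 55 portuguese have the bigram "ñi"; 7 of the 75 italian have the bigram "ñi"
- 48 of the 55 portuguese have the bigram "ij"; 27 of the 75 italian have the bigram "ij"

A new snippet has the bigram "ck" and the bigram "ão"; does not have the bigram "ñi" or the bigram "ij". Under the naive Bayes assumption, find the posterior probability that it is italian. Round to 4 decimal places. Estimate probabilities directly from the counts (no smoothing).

portuguese: (55/130) × (21/55) × (5/55) × (44/55) × (7/55) ≈ 0.00149523
italian: (75/130) × (70/75) × (67/75) × (68/75) × (48/75) ≈ 0.279123
P(italian | x) = 0.279123 / 0.28061823 ≈ 0.9947

0.9947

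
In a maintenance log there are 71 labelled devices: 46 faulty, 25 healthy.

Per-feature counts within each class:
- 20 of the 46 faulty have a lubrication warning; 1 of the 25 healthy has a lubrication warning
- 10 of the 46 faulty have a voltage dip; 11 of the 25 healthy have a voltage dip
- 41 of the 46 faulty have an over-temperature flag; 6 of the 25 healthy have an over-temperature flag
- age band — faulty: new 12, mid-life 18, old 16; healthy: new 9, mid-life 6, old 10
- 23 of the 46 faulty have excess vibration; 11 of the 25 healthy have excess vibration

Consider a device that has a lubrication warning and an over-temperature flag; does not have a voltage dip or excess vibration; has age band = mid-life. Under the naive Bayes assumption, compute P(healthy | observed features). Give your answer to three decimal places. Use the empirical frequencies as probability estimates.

0.007

faulty: (46/71) × (20/46) × (36/46) × (41/46) × (18/46) × (23/46) ≈ 0.0384439
healthy: (25/71) × (1/25) × (14/25) × (6/25) × (6/25) × (14/25) ≈ 0.000254414
P(healthy | x) = 0.000254414 / 0.038698314 ≈ 0.007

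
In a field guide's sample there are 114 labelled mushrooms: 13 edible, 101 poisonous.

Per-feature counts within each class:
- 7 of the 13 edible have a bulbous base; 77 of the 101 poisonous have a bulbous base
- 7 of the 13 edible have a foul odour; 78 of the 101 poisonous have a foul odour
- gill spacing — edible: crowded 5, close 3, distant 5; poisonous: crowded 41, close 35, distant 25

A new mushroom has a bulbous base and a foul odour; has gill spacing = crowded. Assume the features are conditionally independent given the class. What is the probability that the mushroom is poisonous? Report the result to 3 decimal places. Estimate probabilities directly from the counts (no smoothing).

0.943

edible: (13/114) × (7/13) × (7/13) × (5/13) ≈ 0.0127167
poisonous: (101/114) × (77/101) × (78/101) × (41/101) ≈ 0.211749
P(poisonous | x) = 0.211749 / 0.2244657 ≈ 0.943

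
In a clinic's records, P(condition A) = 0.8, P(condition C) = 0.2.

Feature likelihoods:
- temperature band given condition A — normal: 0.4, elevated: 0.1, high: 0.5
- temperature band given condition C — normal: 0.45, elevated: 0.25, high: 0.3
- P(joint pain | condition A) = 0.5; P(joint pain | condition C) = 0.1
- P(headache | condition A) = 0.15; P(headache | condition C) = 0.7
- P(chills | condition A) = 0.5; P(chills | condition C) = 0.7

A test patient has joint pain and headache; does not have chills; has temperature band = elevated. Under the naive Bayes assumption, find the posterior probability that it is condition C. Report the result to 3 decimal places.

condition A: 0.8 × 0.1 × 0.5 × 0.15 × (1−0.5) = 0.003
condition C: 0.2 × 0.25 × 0.1 × 0.7 × (1−0.7) = 0.00105
P(condition C | x) = 0.00105 / 0.00405 ≈ 0.259

0.259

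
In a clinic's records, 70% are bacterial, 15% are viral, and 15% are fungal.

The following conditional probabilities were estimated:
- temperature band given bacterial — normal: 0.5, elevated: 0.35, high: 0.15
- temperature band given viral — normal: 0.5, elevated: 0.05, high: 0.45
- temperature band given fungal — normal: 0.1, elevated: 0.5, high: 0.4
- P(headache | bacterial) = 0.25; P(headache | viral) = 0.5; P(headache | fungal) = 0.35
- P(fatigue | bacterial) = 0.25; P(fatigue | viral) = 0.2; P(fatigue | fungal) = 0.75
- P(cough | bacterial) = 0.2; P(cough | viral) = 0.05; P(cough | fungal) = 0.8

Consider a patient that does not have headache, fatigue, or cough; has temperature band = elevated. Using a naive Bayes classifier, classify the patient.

bacterial

bacterial: 0.7 × 0.35 × (1−0.25) × (1−0.25) × (1−0.2) = 0.11025
viral: 0.15 × 0.05 × (1−0.5) × (1−0.2) × (1−0.05) = 0.00285
fungal: 0.15 × 0.5 × (1−0.35) × (1−0.75) × (1−0.8) = 0.0024375
Highest score → bacterial.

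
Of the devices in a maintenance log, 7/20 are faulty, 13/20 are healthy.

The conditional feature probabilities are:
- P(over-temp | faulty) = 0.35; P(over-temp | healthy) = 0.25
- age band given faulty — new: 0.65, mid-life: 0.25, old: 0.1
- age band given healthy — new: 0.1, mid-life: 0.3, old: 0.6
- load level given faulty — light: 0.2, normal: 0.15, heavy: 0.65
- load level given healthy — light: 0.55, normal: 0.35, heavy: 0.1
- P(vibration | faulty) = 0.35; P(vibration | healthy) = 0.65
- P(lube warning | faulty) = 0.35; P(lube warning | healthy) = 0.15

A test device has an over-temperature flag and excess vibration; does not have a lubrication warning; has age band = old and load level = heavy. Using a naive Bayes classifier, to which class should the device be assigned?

healthy

faulty: 0.35 × 0.35 × 0.1 × 0.65 × 0.35 × (1−0.35) = 0.00181146875
healthy: 0.65 × 0.25 × 0.6 × 0.1 × 0.65 × (1−0.15) = 0.005386875
Highest score → healthy.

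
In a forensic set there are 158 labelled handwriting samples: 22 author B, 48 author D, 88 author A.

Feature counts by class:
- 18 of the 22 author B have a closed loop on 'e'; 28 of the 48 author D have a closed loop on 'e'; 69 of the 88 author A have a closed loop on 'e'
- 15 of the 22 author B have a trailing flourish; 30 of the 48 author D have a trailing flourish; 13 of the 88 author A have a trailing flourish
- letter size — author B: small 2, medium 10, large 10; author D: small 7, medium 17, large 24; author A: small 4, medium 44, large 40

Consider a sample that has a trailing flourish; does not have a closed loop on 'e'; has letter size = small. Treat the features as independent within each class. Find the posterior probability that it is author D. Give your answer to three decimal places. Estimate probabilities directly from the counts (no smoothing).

author B: (22/158) × (4/22) × (15/22) × (2/22) ≈ 0.0015692
author D: (48/158) × (20/48) × (30/48) × (7/48) ≈ 0.0115374
author A: (88/158) × (19/88) × (13/88) × (4/88) ≈ 0.000807485
P(author D | x) = 0.0115374 / 0.013914085 ≈ 0.829

0.829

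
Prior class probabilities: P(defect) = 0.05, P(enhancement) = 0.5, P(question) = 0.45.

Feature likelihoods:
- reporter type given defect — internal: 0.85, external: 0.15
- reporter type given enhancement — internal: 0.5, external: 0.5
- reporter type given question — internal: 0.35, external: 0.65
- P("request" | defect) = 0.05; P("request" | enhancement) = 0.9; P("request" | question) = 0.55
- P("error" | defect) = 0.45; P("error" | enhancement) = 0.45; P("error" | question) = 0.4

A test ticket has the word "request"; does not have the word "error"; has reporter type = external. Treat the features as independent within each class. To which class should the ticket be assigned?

enhancement

defect: 0.05 × 0.15 × 0.05 × (1−0.45) = 0.00020625
enhancement: 0.5 × 0.5 × 0.9 × (1−0.45) = 0.12375
question: 0.45 × 0.65 × 0.55 × (1−0.4) = 0.096525
Highest score → enhancement.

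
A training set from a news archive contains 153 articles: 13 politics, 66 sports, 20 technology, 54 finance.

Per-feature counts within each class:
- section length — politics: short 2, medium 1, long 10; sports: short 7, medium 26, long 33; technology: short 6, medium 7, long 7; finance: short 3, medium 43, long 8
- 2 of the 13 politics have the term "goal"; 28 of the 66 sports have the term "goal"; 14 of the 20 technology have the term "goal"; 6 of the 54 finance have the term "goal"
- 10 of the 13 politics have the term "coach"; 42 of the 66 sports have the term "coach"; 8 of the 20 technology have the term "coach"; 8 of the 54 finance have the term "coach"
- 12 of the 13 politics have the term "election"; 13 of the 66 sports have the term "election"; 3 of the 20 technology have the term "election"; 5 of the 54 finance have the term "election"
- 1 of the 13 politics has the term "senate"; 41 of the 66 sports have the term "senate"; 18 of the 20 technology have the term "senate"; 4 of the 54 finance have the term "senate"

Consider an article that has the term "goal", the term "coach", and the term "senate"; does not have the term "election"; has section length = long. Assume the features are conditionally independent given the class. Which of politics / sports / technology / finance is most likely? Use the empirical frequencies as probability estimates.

politics: (13/153) × (10/13) × (2/13) × (10/13) × (1/13) × (1/13) ≈ 0.0000457683
sports: (66/153) × (33/66) × (28/66) × (42/66) × (53/66) × (41/66) ≈ 0.0290478
technology: (20/153) × (7/20) × (14/20) × (8/20) × (17/20) × (18/20) = 0.0098
finance: (54/153) × (8/54) × (6/54) × (8/54) × (49/54) × (4/54) ≈ 0.0000578523
Highest score → sports.

sports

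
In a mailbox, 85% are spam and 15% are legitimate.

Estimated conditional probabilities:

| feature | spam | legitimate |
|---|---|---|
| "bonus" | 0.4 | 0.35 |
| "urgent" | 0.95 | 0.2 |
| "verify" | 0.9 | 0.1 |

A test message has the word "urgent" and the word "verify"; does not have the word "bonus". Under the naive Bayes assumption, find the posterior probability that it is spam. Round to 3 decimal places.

0.996

spam: 0.85 × (1−0.4) × 0.95 × 0.9 = 0.43605
legitimate: 0.15 × (1−0.35) × 0.2 × 0.1 = 0.00195
P(spam | x) = 0.43605 / 0.438 ≈ 0.996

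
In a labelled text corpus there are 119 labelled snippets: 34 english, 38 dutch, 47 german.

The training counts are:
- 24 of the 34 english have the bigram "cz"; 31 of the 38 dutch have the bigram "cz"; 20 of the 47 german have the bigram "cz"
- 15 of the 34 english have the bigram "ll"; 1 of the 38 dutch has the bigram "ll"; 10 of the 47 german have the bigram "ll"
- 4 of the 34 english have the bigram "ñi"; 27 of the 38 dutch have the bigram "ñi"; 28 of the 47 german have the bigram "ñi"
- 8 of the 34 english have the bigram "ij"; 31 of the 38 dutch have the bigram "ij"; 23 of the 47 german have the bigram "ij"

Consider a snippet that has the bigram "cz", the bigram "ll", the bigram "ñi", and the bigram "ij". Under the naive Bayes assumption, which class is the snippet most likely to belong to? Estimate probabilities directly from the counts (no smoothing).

english: (34/119) × (24/34) × (15/34) × (4/34) × (8/34) ≈ 0.00246302
dutch: (38/119) × (31/38) × (1/38) × (27/38) × (31/38) ≈ 0.00397365
german: (47/119) × (20/47) × (10/47) × (28/47) × (23/47) ≈ 0.010425
Highest score → german.

german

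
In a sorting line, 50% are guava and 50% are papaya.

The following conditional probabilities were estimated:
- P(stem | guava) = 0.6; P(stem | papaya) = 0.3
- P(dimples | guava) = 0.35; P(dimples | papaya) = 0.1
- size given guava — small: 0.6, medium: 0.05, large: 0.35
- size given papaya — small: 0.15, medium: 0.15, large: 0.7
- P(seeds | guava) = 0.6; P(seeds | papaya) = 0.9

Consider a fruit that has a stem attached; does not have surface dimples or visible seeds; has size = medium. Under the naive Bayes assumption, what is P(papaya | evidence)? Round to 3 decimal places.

0.342

guava: 0.5 × 0.6 × (1−0.35) × 0.05 × (1−0.6) = 0.0039
papaya: 0.5 × 0.3 × (1−0.1) × 0.15 × (1−0.9) = 0.002025
P(papaya | x) = 0.002025 / 0.005925 ≈ 0.342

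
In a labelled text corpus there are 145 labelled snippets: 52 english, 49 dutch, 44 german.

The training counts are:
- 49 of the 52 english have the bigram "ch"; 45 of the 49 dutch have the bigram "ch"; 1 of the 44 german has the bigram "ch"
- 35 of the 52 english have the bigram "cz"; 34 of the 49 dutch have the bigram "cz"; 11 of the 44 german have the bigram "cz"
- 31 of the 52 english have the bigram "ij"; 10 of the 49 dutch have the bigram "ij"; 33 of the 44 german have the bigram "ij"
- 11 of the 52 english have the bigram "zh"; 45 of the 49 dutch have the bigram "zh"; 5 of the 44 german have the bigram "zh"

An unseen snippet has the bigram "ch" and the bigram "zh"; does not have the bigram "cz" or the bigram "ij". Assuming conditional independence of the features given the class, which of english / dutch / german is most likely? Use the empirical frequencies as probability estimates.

english: (52/145) × (49/52) × (17/52) × (21/52) × (11/52) ≈ 0.00943798
dutch: (49/145) × (45/49) × (15/49) × (39/49) × (45/49) ≈ 0.0694424
german: (44/145) × (1/44) × (33/44) × (11/44) × (5/44) ≈ 0.000146944
Highest score → dutch.

dutch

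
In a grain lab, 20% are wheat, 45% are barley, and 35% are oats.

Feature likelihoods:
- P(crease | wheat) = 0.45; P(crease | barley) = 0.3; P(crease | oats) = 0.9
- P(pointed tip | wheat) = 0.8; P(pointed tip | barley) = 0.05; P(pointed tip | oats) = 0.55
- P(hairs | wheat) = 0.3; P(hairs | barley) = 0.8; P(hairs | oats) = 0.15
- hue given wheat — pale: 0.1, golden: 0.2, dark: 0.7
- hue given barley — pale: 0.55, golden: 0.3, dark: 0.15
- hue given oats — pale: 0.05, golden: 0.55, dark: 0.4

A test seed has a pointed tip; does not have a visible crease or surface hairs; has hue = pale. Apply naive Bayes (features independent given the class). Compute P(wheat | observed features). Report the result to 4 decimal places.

0.7072

wheat: 0.2 × (1−0.45) × 0.8 × (1−0.3) × 0.1 = 0.00616
barley: 0.45 × (1−0.3) × 0.05 × (1−0.8) × 0.55 = 0.0017325
oats: 0.35 × (1−0.9) × 0.55 × (1−0.15) × 0.05 = 0.000818125
P(wheat | x) = 0.00616 / 0.008710625 ≈ 0.7072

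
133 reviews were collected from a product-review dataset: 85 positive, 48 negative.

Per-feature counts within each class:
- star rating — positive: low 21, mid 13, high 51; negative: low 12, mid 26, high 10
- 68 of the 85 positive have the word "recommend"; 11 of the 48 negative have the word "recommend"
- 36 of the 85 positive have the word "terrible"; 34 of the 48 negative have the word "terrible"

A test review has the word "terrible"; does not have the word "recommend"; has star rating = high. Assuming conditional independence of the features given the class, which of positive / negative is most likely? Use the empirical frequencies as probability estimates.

negative

positive: (85/133) × (51/85) × (17/85) × (36/85) ≈ 0.0324812
negative: (48/133) × (10/48) × (37/48) × (34/48) ≈ 0.0410532
Highest score → negative.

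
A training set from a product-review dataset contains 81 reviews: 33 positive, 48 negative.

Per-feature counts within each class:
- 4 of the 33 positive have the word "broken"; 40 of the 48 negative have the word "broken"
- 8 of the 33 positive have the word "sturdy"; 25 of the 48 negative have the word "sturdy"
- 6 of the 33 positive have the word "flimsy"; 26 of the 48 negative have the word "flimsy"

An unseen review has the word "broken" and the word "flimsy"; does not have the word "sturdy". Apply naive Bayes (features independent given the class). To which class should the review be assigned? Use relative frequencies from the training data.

negative

positive: (33/81) × (4/33) × (25/33) × (6/33) ≈ 0.00680203
negative: (48/81) × (40/48) × (23/48) × (26/48) ≈ 0.128172
Highest score → negative.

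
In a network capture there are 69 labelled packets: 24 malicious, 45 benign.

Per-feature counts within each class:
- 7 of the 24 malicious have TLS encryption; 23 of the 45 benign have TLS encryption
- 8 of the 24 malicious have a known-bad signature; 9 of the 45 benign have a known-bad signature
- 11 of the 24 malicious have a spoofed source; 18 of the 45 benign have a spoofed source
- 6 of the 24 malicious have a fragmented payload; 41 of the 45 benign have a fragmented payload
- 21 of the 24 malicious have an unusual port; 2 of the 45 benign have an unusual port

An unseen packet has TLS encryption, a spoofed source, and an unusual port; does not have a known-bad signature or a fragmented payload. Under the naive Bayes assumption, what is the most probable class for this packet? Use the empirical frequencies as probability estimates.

malicious: (24/69) × (7/24) × (16/24) × (11/24) × (18/24) × (21/24) ≈ 0.0203427
benign: (45/69) × (23/45) × (36/45) × (18/45) × (4/45) × (2/45) ≈ 0.000421399
Highest score → malicious.

malicious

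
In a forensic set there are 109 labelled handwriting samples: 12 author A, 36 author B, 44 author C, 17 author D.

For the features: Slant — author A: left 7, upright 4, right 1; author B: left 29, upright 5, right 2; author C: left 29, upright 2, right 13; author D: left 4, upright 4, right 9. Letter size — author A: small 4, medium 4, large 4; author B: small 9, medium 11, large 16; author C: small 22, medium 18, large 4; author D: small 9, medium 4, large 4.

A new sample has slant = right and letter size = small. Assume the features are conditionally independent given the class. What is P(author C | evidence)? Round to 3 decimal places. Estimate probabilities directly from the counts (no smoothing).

0.537

author A: (12/109) × (1/12) × (4/12) ≈ 0.0030581
author B: (36/109) × (2/36) × (9/36) ≈ 0.00458716
author C: (44/109) × (13/44) × (22/44) ≈ 0.059633
author D: (17/109) × (9/17) × (9/17) ≈ 0.0437129
P(author C | x) = 0.059633 / 0.11099116 ≈ 0.537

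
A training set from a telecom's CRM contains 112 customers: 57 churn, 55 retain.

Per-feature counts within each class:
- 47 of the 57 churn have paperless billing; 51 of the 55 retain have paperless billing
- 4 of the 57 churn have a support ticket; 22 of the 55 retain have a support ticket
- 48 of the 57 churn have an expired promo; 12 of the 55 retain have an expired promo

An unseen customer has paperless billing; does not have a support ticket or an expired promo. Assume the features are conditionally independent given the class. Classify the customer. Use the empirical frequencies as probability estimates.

retain

churn: (57/112) × (47/57) × (53/57) × (9/57) ≈ 0.0616096
retain: (55/112) × (51/55) × (33/55) × (43/55) ≈ 0.213604
Highest score → retain.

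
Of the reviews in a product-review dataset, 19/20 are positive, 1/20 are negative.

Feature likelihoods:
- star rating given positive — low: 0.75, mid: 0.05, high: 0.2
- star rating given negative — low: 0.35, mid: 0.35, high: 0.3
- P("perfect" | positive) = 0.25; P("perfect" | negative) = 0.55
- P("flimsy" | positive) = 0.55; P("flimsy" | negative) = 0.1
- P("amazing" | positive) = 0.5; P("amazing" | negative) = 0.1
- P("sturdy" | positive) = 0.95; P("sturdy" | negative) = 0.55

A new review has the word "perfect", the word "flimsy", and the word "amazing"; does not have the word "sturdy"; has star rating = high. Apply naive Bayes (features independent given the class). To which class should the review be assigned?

positive

positive: 0.95 × 0.2 × 0.25 × 0.55 × 0.5 × (1−0.95) = 0.000653125
negative: 0.05 × 0.3 × 0.55 × 0.1 × 0.1 × (1−0.55) = 0.000037125
Highest score → positive.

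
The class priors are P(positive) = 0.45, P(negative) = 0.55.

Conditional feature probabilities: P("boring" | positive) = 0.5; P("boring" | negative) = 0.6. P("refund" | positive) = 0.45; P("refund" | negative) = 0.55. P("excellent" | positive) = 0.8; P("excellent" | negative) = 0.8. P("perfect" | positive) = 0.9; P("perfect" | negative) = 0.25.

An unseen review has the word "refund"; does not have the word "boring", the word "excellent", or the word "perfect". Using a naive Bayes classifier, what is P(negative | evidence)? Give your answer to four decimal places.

0.8996

positive: 0.45 × (1−0.5) × 0.45 × (1−0.8) × (1−0.9) = 0.002025
negative: 0.55 × (1−0.6) × 0.55 × (1−0.8) × (1−0.25) = 0.01815
P(negative | x) = 0.01815 / 0.020175 ≈ 0.8996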